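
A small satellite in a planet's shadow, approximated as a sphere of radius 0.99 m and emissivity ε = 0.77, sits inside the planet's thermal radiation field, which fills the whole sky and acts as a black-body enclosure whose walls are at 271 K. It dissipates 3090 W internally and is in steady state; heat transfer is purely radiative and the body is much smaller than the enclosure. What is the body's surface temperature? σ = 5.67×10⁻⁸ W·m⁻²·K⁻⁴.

For a small grey body in a large enclosure, net radiated power = εσA(T⁴ − T_w⁴).
Steady state: P = εσA(T⁴ − T_w⁴) with A = 4πr² = 12.32 m².
T⁴ = P/(εσA) + T_w⁴ = 3090/(0.77·5.67×10⁻⁸·12.32) + (271)⁴
    = 5.747×10⁹ + 5.394×10⁹ = 1.114×10¹⁰ K⁴.

T ≈ 325 K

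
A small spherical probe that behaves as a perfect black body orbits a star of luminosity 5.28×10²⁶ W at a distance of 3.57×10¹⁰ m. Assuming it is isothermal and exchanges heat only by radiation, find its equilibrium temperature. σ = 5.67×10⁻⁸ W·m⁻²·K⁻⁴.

T ≈ 617 K

First find the stellar flux at distance d: S = L/(4πd²) = 5.28×10²⁶/(4π·(3.57×10¹⁰)²) = 32970 W/m².
For an isothermal sphere, absorbed (1−a)S·πr² = emitted σ·4πr²·T⁴, so T⁴ = (1−a)S/(4σ).
T⁴ = 1.00·32970/(4·5.67×10⁻⁸) = 1.454×10¹¹ K⁴.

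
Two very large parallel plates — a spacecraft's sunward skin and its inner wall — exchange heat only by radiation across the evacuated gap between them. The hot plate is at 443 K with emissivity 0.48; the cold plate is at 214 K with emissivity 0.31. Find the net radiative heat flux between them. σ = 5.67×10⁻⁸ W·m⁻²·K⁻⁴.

For two infinite grey parallel plates, q = σ(T₁⁴ − T₂⁴)/(1/ε₁ + 1/ε₂ − 1).
T₁⁴ − T₂⁴ = 3.851×10¹⁰ − 2.097×10⁹ = 3.642×10¹⁰ K⁴.
1/ε₁ + 1/ε₂ − 1 = 2.083 + 3.226 − 1 = 4.309.
q = 5.67×10⁻⁸ × 3.642×10¹⁰ / 4.309.

q ≈ 479 W/m²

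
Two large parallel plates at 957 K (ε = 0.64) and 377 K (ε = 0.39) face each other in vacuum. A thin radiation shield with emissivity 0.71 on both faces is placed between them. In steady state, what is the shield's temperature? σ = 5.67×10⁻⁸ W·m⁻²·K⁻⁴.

In steady state the net flux on the hot side equals that on the cold side.
σ(T₁⁴−T_s⁴)/D₁ = σ(T_s⁴−T₂⁴)/D₂, with D₁ = 1/ε₁+1/ε_s−1 = 1.971, D₂ = 1/ε_s+1/ε₂−1 = 2.973.
Solve for T_s⁴: T_s⁴ = (D₂·T₁⁴ + D₁·T₂⁴)/(D₁+D₂) = 5.124×10¹¹ K⁴.

T_s ≈ 846 K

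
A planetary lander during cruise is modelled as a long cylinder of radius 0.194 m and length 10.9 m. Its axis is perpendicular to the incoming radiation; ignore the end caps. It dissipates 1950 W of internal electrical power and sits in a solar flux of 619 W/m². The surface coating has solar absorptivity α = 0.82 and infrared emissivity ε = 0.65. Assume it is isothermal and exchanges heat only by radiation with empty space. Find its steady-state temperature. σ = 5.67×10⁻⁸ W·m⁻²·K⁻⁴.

T ≈ 302 K

At steady state, absorbed solar power + internal power = radiated power.
Absorbed: α·S·A_cross = 0.82·619·4.229 = 2147 W (cross-section 2rL).
Total input = 2147 + 1950 = 4097 W.
Radiated: εσ·A_surf·T⁴ with A_surf = 2πrL = 13.29 m².
T⁴ = 4097/(0.65·5.67×10⁻⁸·13.29) = 8.366×10⁹ K⁴.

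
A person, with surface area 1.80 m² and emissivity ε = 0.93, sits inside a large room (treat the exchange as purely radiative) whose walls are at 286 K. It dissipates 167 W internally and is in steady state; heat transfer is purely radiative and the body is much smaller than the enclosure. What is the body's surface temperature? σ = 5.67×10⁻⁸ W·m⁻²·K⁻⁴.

For a small grey body in a large enclosure, net radiated power = εσA(T⁴ − T_w⁴).
Steady state: P = εσA(T⁴ − T_w⁴) with A = 1.80 m².
T⁴ = P/(εσA) + T_w⁴ = 167/(0.93·5.67×10⁻⁸·1.800) + (286)⁴
    = 1.759×10⁹ + 6.691×10⁹ = 8.450×10⁹ K⁴.

T ≈ 303 K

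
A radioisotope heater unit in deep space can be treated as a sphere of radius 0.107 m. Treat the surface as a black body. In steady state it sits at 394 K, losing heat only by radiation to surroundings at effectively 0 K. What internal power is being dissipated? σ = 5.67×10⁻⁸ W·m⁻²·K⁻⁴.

Steady state: P = εσA T⁴.
A = 4πr² = 0.1439 m²; T⁴ = (394)⁴ = 2.410×10¹⁰ K⁴.
P = 1.0 × 5.67×10⁻⁸ × 0.1439 × 2.410×10¹⁰.

P ≈ 197 W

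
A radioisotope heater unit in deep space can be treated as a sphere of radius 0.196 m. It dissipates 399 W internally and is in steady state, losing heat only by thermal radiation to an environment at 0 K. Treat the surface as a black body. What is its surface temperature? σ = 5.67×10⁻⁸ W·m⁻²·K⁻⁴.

T ≈ 347 K

Steady state: internal power = radiated power, P = εσA T⁴.
Radiating area A = 4πr² = 0.4827 m².
T⁴ = P/(εσA) = 399/(1.0·5.67×10⁻⁸·0.4827) = 1.458×10¹⁰ K⁴.
T = (1.458×10¹⁰)^(1/4).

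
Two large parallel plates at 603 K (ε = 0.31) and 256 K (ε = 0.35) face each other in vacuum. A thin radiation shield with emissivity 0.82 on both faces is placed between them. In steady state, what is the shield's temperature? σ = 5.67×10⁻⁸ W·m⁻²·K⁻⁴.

In steady state the net flux on the hot side equals that on the cold side.
σ(T₁⁴−T_s⁴)/D₁ = σ(T_s⁴−T₂⁴)/D₂, with D₁ = 1/ε₁+1/ε_s−1 = 3.445, D₂ = 1/ε_s+1/ε₂−1 = 3.077.
Solve for T_s⁴: T_s⁴ = (D₂·T₁⁴ + D₁·T₂⁴)/(D₁+D₂) = 6.464×10¹⁰ K⁴.

T_s ≈ 504 K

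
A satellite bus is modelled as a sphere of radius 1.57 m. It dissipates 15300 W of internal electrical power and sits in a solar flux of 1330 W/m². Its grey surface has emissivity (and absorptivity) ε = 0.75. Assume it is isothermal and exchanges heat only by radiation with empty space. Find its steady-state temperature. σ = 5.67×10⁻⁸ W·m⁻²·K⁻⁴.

At steady state, absorbed solar power + internal power = radiated power.
Absorbed: α·S·A_cross = 0.75·1330·7.744 = 7724 W (cross-section πr²).
Total input = 7724 + 15300 = 23020 W.
Radiated: εσ·A_surf·T⁴ with A_surf = 4πr² = 30.97 m².
T⁴ = 23020/(0.75·5.67×10⁻⁸·30.97) = 1.748×10¹⁰ K⁴.

T ≈ 364 K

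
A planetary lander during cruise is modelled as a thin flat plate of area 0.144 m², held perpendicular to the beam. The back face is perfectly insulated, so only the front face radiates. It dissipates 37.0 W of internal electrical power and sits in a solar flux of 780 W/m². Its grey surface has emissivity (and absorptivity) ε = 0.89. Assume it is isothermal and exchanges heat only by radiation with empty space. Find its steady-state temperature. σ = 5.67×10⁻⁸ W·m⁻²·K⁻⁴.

T ≈ 371 K

At steady state, absorbed solar power + internal power = radiated power.
Absorbed: α·S·A_cross = 0.89·780·0.1440 = 99.96 W (cross-section A).
Total input = 99.96 + 37.0 = 137.0 W.
Radiated: εσ·A_surf·T⁴ with A_surf = A = 0.1440 m².
T⁴ = 137.0/(0.89·5.67×10⁻⁸·0.1440) = 1.885×10¹⁰ K⁴.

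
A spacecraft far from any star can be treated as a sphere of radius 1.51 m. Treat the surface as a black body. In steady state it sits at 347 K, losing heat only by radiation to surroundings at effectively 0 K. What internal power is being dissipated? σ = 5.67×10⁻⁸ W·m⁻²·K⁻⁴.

P ≈ 23600 W

Steady state: P = εσA T⁴.
A = 4πr² = 28.65 m²; T⁴ = (347)⁴ = 1.450×10¹⁰ K⁴.
P = 1.0 × 5.67×10⁻⁸ × 28.65 × 1.450×10¹⁰.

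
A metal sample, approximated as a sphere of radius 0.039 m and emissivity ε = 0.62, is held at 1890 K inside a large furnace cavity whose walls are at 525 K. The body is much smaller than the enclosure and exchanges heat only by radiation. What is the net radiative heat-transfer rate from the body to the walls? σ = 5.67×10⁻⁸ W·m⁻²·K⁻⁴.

P_net ≈ 8520 W

For a small grey body in a large enclosure: P_net = εσA(T_body⁴ − T_wall⁴).
A = 4πr² = 0.01911 m²; T_body⁴ − T_wall⁴ = 1.276×10¹³ − 7.597×10¹⁰ = 1.268×10¹³ K⁴.
|P_net| = 0.62·5.67×10⁻⁸·0.01911·1.268×10¹³.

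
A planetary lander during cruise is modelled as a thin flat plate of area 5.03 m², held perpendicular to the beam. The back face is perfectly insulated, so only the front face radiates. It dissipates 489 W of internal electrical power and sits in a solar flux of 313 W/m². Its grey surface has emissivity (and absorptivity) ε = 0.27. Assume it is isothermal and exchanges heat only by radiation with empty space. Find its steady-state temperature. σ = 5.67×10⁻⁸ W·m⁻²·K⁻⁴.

At steady state, absorbed solar power + internal power = radiated power.
Absorbed: α·S·A_cross = 0.27·313·5.030 = 425.1 W (cross-section A).
Total input = 425.1 + 489 = 914.1 W.
Radiated: εσ·A_surf·T⁴ with A_surf = A = 5.030 m².
T⁴ = 914.1/(0.27·5.67×10⁻⁸·5.030) = 1.187×10¹⁰ K⁴.

T ≈ 330 K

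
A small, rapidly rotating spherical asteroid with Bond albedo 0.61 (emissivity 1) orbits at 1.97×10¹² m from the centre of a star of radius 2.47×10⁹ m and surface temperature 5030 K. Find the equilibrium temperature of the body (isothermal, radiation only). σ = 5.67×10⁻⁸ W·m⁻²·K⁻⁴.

The star's surface emits σT_*⁴; at distance d the flux is S = σT_*⁴(R_*/d)².
S = 5.67×10⁻⁸·(5030)⁴·(2.47×10⁹/1.97×10¹²)² = 57.06 W/m².
For an isothermal sphere T⁴ = (1−a)S/(4σ) = 9.812×10⁷ K⁴.

T ≈ 99.5 K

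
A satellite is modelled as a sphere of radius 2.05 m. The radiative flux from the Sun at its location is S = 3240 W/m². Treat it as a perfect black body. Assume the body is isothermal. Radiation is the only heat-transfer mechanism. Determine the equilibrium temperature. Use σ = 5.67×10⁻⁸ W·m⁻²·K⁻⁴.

T ≈ 346 K

At equilibrium, absorbed power = emitted power.
Absorbing cross-section = πr² = 13.20 m²; emitting surface = 4πr² = 52.81 m² (ratio 4).
S·A_cross = εσ·A_surf·T⁴  ⇒  T⁴ = S/(4σ).
T⁴ = 1.00·3240/(4·5.67×10⁻⁸) = 1.429×10¹⁰ K⁴.
T = (1.429×10¹⁰)^(1/4).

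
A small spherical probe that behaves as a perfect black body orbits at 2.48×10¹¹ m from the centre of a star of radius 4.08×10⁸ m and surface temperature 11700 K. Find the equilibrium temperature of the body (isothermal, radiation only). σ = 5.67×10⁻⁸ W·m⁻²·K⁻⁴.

The star's surface emits σT_*⁴; at distance d the flux is S = σT_*⁴(R_*/d)².
S = 5.67×10⁻⁸·(11700)⁴·(4.08×10⁸/2.48×10¹¹)² = 2876 W/m².
For an isothermal sphere T⁴ = (1−a)S/(4σ) = 1.268×10¹⁰ K⁴.

T ≈ 336 K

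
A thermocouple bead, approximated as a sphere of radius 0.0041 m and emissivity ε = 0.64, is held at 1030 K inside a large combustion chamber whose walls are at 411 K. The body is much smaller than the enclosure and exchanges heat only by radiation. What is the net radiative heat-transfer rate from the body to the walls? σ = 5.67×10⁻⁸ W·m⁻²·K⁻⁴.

For a small grey body in a large enclosure: P_net = εσA(T_body⁴ − T_wall⁴).
A = 4πr² = 2.112×10⁻⁴ m²; T_body⁴ − T_wall⁴ = 1.126×10¹² − 2.853×10¹⁰ = 1.097×10¹² K⁴.
|P_net| = 0.64·5.67×10⁻⁸·2.112×10⁻⁴·1.097×10¹².

P_net ≈ 8.41 W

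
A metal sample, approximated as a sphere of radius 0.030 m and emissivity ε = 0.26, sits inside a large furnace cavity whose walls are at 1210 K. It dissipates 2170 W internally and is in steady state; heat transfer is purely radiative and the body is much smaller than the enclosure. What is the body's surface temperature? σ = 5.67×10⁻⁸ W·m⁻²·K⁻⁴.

T ≈ 1970 K

For a small grey body in a large enclosure, net radiated power = εσA(T⁴ − T_w⁴).
Steady state: P = εσA(T⁴ − T_w⁴) with A = 4πr² = 0.01131 m².
T⁴ = P/(εσA) + T_w⁴ = 2170/(0.26·5.67×10⁻⁸·0.01131) + (1210)⁴
    = 1.302×10¹³ + 2.144×10¹² = 1.516×10¹³ K⁴.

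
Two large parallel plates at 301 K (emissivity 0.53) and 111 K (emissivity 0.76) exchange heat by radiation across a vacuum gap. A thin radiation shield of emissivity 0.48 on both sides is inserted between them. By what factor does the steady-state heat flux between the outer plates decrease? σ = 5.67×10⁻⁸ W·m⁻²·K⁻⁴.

factor ≈ 2.44

Without shield: q₀ = σΔ(T⁴)/(1/ε₁+1/ε₂−1) with denominator 2.203.
With shield the two gaps are in series; the resistances add: (1/ε₁+1/ε_s−1)+(1/ε_s+1/ε₂−1) = 2.970+2.399 = 5.369.
Heat-flux ratio q₀/q = 5.369/2.203.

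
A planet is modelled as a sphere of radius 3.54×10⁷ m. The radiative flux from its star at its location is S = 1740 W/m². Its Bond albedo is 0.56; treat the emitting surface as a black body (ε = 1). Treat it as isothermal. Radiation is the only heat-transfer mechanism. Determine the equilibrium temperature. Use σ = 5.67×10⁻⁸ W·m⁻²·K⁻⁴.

At equilibrium, absorbed power = emitted power.
Absorbing cross-section = πr² = 3.937×10¹⁵ m²; emitting surface = 4πr² = 1.575×10¹⁶ m² (ratio 4).
(1−a)S·A_cross = εσ·A_surf·T⁴  ⇒  T⁴ = (1−a)S/(4σ).
T⁴ = 0.440·1740/(4·5.67×10⁻⁸) = 3.376×10⁹ K⁴.
T = (3.376×10⁹)^(1/4).

T ≈ 241 K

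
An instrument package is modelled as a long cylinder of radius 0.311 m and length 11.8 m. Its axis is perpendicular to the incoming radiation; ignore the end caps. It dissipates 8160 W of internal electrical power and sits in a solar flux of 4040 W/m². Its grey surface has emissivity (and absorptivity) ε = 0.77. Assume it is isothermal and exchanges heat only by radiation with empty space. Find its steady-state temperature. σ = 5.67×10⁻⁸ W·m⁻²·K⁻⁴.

T ≈ 419 K

At steady state, absorbed solar power + internal power = radiated power.
Absorbed: α·S·A_cross = 0.77·4040·7.340 = 22830 W (cross-section 2rL).
Total input = 22830 + 8160 = 30990 W.
Radiated: εσ·A_surf·T⁴ with A_surf = 2πrL = 23.06 m².
T⁴ = 30990/(0.77·5.67×10⁻⁸·23.06) = 3.079×10¹⁰ K⁴.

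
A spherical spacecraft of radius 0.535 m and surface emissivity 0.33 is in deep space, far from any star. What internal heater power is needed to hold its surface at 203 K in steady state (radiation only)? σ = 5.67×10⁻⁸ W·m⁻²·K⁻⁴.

P = εσ·4πr²·T⁴.
4πr² = 3.597 m²; T⁴ = 1.698×10⁹ K⁴.
P = 0.33·5.67×10⁻⁸·3.597·1.698×10⁹.

P ≈ 114 W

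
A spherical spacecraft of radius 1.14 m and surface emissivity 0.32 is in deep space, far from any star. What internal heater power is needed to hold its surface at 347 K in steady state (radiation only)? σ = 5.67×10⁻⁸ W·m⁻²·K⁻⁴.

P = εσ·4πr²·T⁴.
4πr² = 16.33 m²; T⁴ = 1.450×10¹⁰ K⁴.
P = 0.32·5.67×10⁻⁸·16.33·1.450×10¹⁰.

P ≈ 4300 W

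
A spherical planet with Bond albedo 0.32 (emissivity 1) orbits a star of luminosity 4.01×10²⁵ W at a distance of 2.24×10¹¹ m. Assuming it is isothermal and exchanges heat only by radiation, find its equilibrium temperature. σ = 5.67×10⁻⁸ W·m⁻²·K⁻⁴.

First find the stellar flux at distance d: S = L/(4πd²) = 4.01×10²⁵/(4π·(2.24×10¹¹)²) = 63.60 W/m².
For an isothermal sphere, absorbed (1−a)S·πr² = emitted σ·4πr²·T⁴, so T⁴ = (1−a)S/(4σ).
T⁴ = 0.680·63.60/(4·5.67×10⁻⁸) = 1.907×10⁸ K⁴.

T ≈ 118 K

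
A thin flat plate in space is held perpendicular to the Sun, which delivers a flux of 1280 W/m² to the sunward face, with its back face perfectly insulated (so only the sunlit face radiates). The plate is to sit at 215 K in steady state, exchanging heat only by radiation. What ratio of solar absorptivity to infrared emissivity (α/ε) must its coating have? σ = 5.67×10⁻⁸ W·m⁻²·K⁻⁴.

Balance: αS·A = εσ·1A·T⁴ ⇒ α/ε = σT⁴/S.
α/ε = 5.67×10⁻⁸·(215)⁴/1280 = 5.67×10⁻⁸·2.137×10⁹/1280.

α/ε ≈ 0.0947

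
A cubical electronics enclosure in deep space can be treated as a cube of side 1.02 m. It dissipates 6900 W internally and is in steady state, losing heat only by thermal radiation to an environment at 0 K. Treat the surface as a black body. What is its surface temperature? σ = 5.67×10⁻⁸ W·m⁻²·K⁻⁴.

Steady state: internal power = radiated power, P = εσA T⁴.
Radiating area A = 6L² = 6.242 m².
T⁴ = P/(εσA) = 6900/(1.0·5.67×10⁻⁸·6.242) = 1.949×10¹⁰ K⁴.
T = (1.949×10¹⁰)^(1/4).

T ≈ 374 K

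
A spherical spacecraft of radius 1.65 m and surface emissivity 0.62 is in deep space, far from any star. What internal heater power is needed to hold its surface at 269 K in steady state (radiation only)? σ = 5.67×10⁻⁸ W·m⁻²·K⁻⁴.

P ≈ 6300 W

P = εσ·4πr²·T⁴.
4πr² = 34.21 m²; T⁴ = 5.236×10⁹ K⁴.
P = 0.62·5.67×10⁻⁸·34.21·5.236×10⁹.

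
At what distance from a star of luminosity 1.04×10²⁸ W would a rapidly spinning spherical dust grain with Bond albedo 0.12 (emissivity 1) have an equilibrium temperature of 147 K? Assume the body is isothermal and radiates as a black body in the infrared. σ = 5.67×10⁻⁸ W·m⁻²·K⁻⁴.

d ≈ 2.62×10¹² m

For an isothermal black-emitting sphere, (1−a)S·πr² = σ·4πr²·T⁴ ⇒ S = 4σT⁴/(1−a).
S = 4·5.67×10⁻⁸·(147)⁴/0.880 = 120.3 W/m².
Flux falls as S = L/(4πd²), so d = √(L/(4πS)) = √(1.04×10²⁸/(4π·120.3)).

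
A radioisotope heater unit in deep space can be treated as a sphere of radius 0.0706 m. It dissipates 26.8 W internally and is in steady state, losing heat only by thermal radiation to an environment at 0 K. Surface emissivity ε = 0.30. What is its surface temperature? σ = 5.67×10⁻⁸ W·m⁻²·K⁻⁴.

T ≈ 398 K

Steady state: internal power = radiated power, P = εσA T⁴.
Radiating area A = 4πr² = 0.06264 m².
T⁴ = P/(εσA) = 26.8/(0.30·5.67×10⁻⁸·0.06264) = 2.515×10¹⁰ K⁴.
T = (2.515×10¹⁰)^(1/4).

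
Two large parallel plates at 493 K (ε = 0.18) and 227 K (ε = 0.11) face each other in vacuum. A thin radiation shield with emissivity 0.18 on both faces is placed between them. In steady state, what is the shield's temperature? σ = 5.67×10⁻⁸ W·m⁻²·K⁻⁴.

T_s ≈ 433 K

In steady state the net flux on the hot side equals that on the cold side.
σ(T₁⁴−T_s⁴)/D₁ = σ(T_s⁴−T₂⁴)/D₂, with D₁ = 1/ε₁+1/ε_s−1 = 10.11, D₂ = 1/ε_s+1/ε₂−1 = 13.65.
Solve for T_s⁴: T_s⁴ = (D₂·T₁⁴ + D₁·T₂⁴)/(D₁+D₂) = 3.506×10¹⁰ K⁴.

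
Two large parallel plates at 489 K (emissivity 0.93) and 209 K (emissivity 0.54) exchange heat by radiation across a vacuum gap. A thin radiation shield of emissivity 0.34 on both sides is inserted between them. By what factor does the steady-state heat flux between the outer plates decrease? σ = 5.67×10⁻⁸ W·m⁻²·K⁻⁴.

Without shield: q₀ = σΔ(T⁴)/(1/ε₁+1/ε₂−1) with denominator 1.927.
With shield the two gaps are in series; the resistances add: (1/ε₁+1/ε_s−1)+(1/ε_s+1/ε₂−1) = 3.016+3.793 = 6.809.
Heat-flux ratio q₀/q = 6.809/1.927.

factor ≈ 3.53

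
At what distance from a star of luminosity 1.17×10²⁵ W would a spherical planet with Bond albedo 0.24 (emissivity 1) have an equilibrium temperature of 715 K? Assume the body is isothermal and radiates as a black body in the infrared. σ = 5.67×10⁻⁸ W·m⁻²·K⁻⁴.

d ≈ 3.46×10⁹ m

For an isothermal black-emitting sphere, (1−a)S·πr² = σ·4πr²·T⁴ ⇒ S = 4σT⁴/(1−a).
S = 4·5.67×10⁻⁸·(715)⁴/0.760 = 77990 W/m².
Flux falls as S = L/(4πd²), so d = √(L/(4πS)) = √(1.17×10²⁵/(4π·77990)).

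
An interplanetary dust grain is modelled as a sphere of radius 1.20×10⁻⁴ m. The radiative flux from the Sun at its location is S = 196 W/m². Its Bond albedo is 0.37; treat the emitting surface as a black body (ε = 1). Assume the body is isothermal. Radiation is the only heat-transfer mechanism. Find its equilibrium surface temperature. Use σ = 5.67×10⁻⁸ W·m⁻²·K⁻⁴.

T ≈ 153 K

At equilibrium, absorbed power = emitted power.
Absorbing cross-section = πr² = 4.524×10⁻⁸ m²; emitting surface = 4πr² = 1.810×10⁻⁷ m² (ratio 4).
(1−a)S·A_cross = εσ·A_surf·T⁴  ⇒  T⁴ = (1−a)S/(4σ).
T⁴ = 0.630·196/(4·5.67×10⁻⁸) = 5.444×10⁸ K⁴.
T = (5.444×10⁸)^(1/4).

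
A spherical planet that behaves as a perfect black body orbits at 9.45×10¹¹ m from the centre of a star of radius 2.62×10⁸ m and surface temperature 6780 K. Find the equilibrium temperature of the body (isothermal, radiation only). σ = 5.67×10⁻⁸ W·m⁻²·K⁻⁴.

T ≈ 79.8 K

The star's surface emits σT_*⁴; at distance d the flux is S = σT_*⁴(R_*/d)².
S = 5.67×10⁻⁸·(6780)⁴·(2.62×10⁸/9.45×10¹¹)² = 9.210 W/m².
For an isothermal sphere T⁴ = (1−a)S/(4σ) = 4.061×10⁷ K⁴.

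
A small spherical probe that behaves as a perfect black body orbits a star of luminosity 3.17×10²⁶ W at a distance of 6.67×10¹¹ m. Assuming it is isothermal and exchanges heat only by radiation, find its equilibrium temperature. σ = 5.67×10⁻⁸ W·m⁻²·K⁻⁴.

T ≈ 126 K

First find the stellar flux at distance d: S = L/(4πd²) = 3.17×10²⁶/(4π·(6.67×10¹¹)²) = 56.70 W/m².
For an isothermal sphere, absorbed (1−a)S·πr² = emitted σ·4πr²·T⁴, so T⁴ = (1−a)S/(4σ).
T⁴ = 1.00·56.70/(4·5.67×10⁻⁸) = 2.500×10⁸ K⁴.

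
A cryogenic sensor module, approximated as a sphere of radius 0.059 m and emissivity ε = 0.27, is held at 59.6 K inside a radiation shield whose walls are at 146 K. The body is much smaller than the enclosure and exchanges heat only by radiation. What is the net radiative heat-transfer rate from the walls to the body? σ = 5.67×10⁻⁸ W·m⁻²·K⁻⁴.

P_net ≈ 0.296 W

For a small grey body in a large enclosure: P_net = εσA(T_body⁴ − T_wall⁴).
A = 4πr² = 0.04374 m²; T_body⁴ − T_wall⁴ = 1.262×10⁷ − 4.544×10⁸ = -4.418×10⁸ K⁴.
|P_net| = 0.27·5.67×10⁻⁸·0.04374·4.418×10⁸.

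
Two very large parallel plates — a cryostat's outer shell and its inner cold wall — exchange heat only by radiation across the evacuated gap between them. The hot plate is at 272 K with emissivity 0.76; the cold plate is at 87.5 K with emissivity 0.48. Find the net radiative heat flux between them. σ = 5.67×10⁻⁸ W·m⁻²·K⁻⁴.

For two infinite grey parallel plates, q = σ(T₁⁴ − T₂⁴)/(1/ε₁ + 1/ε₂ − 1).
T₁⁴ − T₂⁴ = 5.474×10⁹ − 5.862×10⁷ = 5.415×10⁹ K⁴.
1/ε₁ + 1/ε₂ − 1 = 1.316 + 2.083 − 1 = 2.399.
q = 5.67×10⁻⁸ × 5.415×10⁹ / 2.399.

q ≈ 128 W/m²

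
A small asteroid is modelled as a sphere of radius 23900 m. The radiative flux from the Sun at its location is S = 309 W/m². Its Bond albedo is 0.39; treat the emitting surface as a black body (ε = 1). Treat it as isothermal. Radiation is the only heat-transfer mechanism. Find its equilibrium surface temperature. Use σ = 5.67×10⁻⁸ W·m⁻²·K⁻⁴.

At equilibrium, absorbed power = emitted power.
Absorbing cross-section = πr² = 1.795×10⁹ m²; emitting surface = 4πr² = 7.178×10⁹ m² (ratio 4).
(1−a)S·A_cross = εσ·A_surf·T⁴  ⇒  T⁴ = (1−a)S/(4σ).
T⁴ = 0.610·309/(4·5.67×10⁻⁸) = 8.311×10⁸ K⁴.
T = (8.311×10⁸)^(1/4).

T ≈ 170 K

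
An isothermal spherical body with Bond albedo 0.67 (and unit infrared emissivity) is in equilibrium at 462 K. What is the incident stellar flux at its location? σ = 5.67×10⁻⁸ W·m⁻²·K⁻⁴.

(1−a)S·πr² = σ·4πr²·T⁴ ⇒ S = 4σT⁴/(1−a).
S = 4·5.67×10⁻⁸·4.556×10¹⁰/0.330.

S ≈ 31300 W/m²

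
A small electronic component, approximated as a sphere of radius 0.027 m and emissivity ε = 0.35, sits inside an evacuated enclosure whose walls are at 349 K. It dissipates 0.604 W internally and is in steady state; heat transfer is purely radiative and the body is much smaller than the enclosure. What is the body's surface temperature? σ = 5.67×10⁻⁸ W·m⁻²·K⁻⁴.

For a small grey body in a large enclosure, net radiated power = εσA(T⁴ − T_w⁴).
Steady state: P = εσA(T⁴ − T_w⁴) with A = 4πr² = 0.009161 m².
T⁴ = P/(εσA) + T_w⁴ = 0.604/(0.35·5.67×10⁻⁸·0.009161) + (349)⁴
    = 3.322×10⁹ + 1.484×10¹⁰ = 1.816×10¹⁰ K⁴.

T ≈ 367 K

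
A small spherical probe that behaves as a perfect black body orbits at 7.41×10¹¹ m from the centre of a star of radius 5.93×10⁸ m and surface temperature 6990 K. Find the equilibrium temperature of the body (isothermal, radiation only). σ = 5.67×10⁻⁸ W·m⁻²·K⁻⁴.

T ≈ 140 K

The star's surface emits σT_*⁴; at distance d the flux is S = σT_*⁴(R_*/d)².
S = 5.67×10⁻⁸·(6990)⁴·(5.93×10⁸/7.41×10¹¹)² = 86.69 W/m².
For an isothermal sphere T⁴ = (1−a)S/(4σ) = 3.822×10⁸ K⁴.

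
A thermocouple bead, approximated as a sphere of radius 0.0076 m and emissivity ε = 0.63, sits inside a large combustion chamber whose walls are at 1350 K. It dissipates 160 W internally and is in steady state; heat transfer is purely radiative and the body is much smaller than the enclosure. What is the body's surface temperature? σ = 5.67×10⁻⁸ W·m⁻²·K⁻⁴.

T ≈ 1760 K

For a small grey body in a large enclosure, net radiated power = εσA(T⁴ − T_w⁴).
Steady state: P = εσA(T⁴ − T_w⁴) with A = 4πr² = 7.258×10⁻⁴ m².
T⁴ = P/(εσA) + T_w⁴ = 160/(0.63·5.67×10⁻⁸·7.258×10⁻⁴) + (1350)⁴
    = 6.171×10¹² + 3.322×10¹² = 9.493×10¹² K⁴.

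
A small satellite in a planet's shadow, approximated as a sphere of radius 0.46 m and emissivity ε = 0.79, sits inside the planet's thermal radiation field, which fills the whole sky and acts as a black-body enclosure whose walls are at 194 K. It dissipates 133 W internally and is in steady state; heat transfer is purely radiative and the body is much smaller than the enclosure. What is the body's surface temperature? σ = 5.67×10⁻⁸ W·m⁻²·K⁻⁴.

For a small grey body in a large enclosure, net radiated power = εσA(T⁴ − T_w⁴).
Steady state: P = εσA(T⁴ − T_w⁴) with A = 4πr² = 2.659 m².
T⁴ = P/(εσA) + T_w⁴ = 133/(0.79·5.67×10⁻⁸·2.659) + (194)⁴
    = 1.117×10⁹ + 1.416×10⁹ = 2.533×10⁹ K⁴.

T ≈ 224 K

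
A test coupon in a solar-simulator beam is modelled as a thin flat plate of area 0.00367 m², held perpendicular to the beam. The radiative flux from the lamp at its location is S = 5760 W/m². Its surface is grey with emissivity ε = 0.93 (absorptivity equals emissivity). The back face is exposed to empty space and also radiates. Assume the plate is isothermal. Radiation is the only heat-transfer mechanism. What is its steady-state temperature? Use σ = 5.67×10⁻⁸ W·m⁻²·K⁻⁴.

At equilibrium, absorbed power = emitted power.
Absorbing cross-section = A = 0.003670 m²; emitting surface = 2A = 0.007340 m² (ratio 2).
εS·A_cross = εσ·A_surf·T⁴  ⇒  T⁴ = S/(2σ)   (ε cancels).
T⁴ = 5760/(2·5.67×10⁻⁸) = 5.079×10¹⁰ K⁴.
T = (5.079×10¹⁰)^(1/4).

T ≈ 475 K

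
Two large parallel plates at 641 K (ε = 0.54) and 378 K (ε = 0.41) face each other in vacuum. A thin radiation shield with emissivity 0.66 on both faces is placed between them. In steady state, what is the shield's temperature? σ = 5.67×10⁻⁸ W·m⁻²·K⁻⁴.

In steady state the net flux on the hot side equals that on the cold side.
σ(T₁⁴−T_s⁴)/D₁ = σ(T_s⁴−T₂⁴)/D₂, with D₁ = 1/ε₁+1/ε_s−1 = 2.367, D₂ = 1/ε_s+1/ε₂−1 = 2.954.
Solve for T_s⁴: T_s⁴ = (D₂·T₁⁴ + D₁·T₂⁴)/(D₁+D₂) = 1.028×10¹¹ K⁴.

T_s ≈ 566 K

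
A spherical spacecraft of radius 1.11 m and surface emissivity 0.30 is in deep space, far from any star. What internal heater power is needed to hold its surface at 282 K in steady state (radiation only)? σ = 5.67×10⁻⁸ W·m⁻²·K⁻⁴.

P = εσ·4πr²·T⁴.
4πr² = 15.48 m²; T⁴ = 6.324×10⁹ K⁴.
P = 0.30·5.67×10⁻⁸·15.48·6.324×10⁹.

P ≈ 1670 W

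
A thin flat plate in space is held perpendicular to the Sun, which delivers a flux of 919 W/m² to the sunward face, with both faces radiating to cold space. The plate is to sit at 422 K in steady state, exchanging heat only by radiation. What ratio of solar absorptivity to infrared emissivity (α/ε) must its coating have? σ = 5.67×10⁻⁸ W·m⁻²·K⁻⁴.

Balance: αS·A = εσ·2A·T⁴ ⇒ α/ε = 2σT⁴/S.
α/ε = 2·5.67×10⁻⁸·(422)⁴/919 = 2·5.67×10⁻⁸·3.171×10¹⁰/919.

α/ε ≈ 3.91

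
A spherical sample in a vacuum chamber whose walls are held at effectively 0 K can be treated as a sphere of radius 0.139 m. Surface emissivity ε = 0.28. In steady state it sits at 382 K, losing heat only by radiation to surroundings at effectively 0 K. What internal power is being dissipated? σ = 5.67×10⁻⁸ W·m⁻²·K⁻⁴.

P ≈ 82.1 W

Steady state: P = εσA T⁴.
A = 4πr² = 0.2428 m²; T⁴ = (382)⁴ = 2.129×10¹⁰ K⁴.
P = 0.28 × 5.67×10⁻⁸ × 0.2428 × 2.129×10¹⁰.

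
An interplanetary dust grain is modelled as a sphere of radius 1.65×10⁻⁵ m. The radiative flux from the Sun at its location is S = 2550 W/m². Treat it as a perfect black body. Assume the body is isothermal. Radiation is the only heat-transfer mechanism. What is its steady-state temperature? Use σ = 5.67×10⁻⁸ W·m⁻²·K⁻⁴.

At equilibrium, absorbed power = emitted power.
Absorbing cross-section = πr² = 8.553×10⁻¹⁰ m²; emitting surface = 4πr² = 3.421×10⁻⁹ m² (ratio 4).
S·A_cross = εσ·A_surf·T⁴  ⇒  T⁴ = S/(4σ).
T⁴ = 1.00·2550/(4·5.67×10⁻⁸) = 1.124×10¹⁰ K⁴.
T = (1.124×10¹⁰)^(1/4).

T ≈ 326 K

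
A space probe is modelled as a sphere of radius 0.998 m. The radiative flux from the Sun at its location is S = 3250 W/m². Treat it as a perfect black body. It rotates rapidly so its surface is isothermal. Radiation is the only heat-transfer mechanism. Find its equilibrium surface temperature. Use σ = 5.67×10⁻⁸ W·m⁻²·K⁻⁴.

T ≈ 346 K

At equilibrium, absorbed power = emitted power.
Absorbing cross-section = πr² = 3.129 m²; emitting surface = 4πr² = 12.52 m² (ratio 4).
S·A_cross = εσ·A_surf·T⁴  ⇒  T⁴ = S/(4σ).
T⁴ = 1.00·3250/(4·5.67×10⁻⁸) = 1.433×10¹⁰ K⁴.
T = (1.433×10¹⁰)^(1/4).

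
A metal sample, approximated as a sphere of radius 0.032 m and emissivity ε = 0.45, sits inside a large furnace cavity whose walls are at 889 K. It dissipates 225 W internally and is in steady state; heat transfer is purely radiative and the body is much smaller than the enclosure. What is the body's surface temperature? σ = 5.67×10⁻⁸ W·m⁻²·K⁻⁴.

For a small grey body in a large enclosure, net radiated power = εσA(T⁴ − T_w⁴).
Steady state: P = εσA(T⁴ − T_w⁴) with A = 4πr² = 0.01287 m².
T⁴ = P/(εσA) + T_w⁴ = 225/(0.45·5.67×10⁻⁸·0.01287) + (889)⁴
    = 6.853×10¹¹ + 6.246×10¹¹ = 1.310×10¹² K⁴.

T ≈ 1070 K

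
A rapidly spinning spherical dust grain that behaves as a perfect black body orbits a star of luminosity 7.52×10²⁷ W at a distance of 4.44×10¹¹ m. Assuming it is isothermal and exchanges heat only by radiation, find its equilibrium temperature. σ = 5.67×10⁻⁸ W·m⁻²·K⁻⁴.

First find the stellar flux at distance d: S = L/(4πd²) = 7.52×10²⁷/(4π·(4.44×10¹¹)²) = 3036 W/m².
For an isothermal sphere, absorbed (1−a)S·πr² = emitted σ·4πr²·T⁴, so T⁴ = (1−a)S/(4σ).
T⁴ = 1.00·3036/(4·5.67×10⁻⁸) = 1.338×10¹⁰ K⁴.

T ≈ 340 K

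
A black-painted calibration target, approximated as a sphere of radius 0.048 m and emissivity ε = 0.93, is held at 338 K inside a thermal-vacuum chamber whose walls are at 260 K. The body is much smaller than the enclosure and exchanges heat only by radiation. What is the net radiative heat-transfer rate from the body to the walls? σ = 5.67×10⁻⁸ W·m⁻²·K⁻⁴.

For a small grey body in a large enclosure: P_net = εσA(T_body⁴ − T_wall⁴).
A = 4πr² = 0.02895 m²; T_body⁴ − T_wall⁴ = 1.305×10¹⁰ − 4.570×10⁹ = 8.482×10⁹ K⁴.
|P_net| = 0.93·5.67×10⁻⁸·0.02895·8.482×10⁹.

P_net ≈ 12.9 W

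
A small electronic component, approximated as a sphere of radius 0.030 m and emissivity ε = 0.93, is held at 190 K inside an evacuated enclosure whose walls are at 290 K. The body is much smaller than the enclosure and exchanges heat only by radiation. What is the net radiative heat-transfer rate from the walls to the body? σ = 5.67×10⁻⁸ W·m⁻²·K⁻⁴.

P_net ≈ 3.44 W

For a small grey body in a large enclosure: P_net = εσA(T_body⁴ − T_wall⁴).
A = 4πr² = 0.01131 m²; T_body⁴ − T_wall⁴ = 1.303×10⁹ − 7.073×10⁹ = -5.770×10⁹ K⁴.
|P_net| = 0.93·5.67×10⁻⁸·0.01131·5.770×10⁹.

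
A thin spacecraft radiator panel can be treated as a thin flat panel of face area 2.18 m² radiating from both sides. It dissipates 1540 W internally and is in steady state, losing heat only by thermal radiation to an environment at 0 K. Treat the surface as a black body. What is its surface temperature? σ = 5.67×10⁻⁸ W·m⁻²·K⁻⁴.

Steady state: internal power = radiated power, P = εσA T⁴.
Radiating area A = 2·2.18 = 4.360 m².
T⁴ = P/(εσA) = 1540/(1.0·5.67×10⁻⁸·4.360) = 6.229×10⁹ K⁴.
T = (6.229×10⁹)^(1/4).

T ≈ 281 K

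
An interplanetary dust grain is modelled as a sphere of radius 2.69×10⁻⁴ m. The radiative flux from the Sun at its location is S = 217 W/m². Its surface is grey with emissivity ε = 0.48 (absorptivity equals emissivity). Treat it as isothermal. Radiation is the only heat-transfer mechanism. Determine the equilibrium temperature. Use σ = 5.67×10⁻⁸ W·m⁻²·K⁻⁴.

At equilibrium, absorbed power = emitted power.
Absorbing cross-section = πr² = 2.273×10⁻⁷ m²; emitting surface = 4πr² = 9.093×10⁻⁷ m² (ratio 4).
εS·A_cross = εσ·A_surf·T⁴  ⇒  T⁴ = S/(4σ)   (ε cancels).
T⁴ = 217/(4·5.67×10⁻⁸) = 9.568×10⁸ K⁴.
T = (9.568×10⁸)^(1/4).

T ≈ 176 K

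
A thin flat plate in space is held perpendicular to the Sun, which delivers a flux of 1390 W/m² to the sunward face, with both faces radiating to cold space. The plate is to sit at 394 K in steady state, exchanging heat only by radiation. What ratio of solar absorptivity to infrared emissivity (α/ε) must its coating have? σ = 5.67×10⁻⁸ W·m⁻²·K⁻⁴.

Balance: αS·A = εσ·2A·T⁴ ⇒ α/ε = 2σT⁴/S.
α/ε = 2·5.67×10⁻⁸·(394)⁴/1390 = 2·5.67×10⁻⁸·2.410×10¹⁰/1390.

α/ε ≈ 1.97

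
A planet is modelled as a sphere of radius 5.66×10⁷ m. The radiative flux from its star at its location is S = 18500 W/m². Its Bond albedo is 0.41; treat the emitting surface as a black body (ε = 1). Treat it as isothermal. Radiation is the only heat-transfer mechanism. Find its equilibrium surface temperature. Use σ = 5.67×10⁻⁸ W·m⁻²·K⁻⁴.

At equilibrium, absorbed power = emitted power.
Absorbing cross-section = πr² = 1.006×10¹⁶ m²; emitting surface = 4πr² = 4.026×10¹⁶ m² (ratio 4).
(1−a)S·A_cross = εσ·A_surf·T⁴  ⇒  T⁴ = (1−a)S/(4σ).
T⁴ = 0.590·18500/(4·5.67×10⁻⁸) = 4.813×10¹⁰ K⁴.
T = (4.813×10¹⁰)^(1/4).

T ≈ 468 K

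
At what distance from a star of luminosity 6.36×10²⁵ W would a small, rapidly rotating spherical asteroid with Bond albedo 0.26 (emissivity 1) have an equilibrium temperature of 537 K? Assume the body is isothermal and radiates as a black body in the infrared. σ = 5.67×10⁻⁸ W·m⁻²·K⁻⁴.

d ≈ 1.41×10¹⁰ m

For an isothermal black-emitting sphere, (1−a)S·πr² = σ·4πr²·T⁴ ⇒ S = 4σT⁴/(1−a).
S = 4·5.67×10⁻⁸·(537)⁴/0.740 = 25490 W/m².
Flux falls as S = L/(4πd²), so d = √(L/(4πS)) = √(6.36×10²⁵/(4π·25490)).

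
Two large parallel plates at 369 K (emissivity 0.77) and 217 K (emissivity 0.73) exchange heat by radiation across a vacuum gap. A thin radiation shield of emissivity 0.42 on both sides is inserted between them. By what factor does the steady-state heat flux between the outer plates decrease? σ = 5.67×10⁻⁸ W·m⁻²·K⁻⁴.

Without shield: q₀ = σΔ(T⁴)/(1/ε₁+1/ε₂−1) with denominator 1.669.
With shield the two gaps are in series; the resistances add: (1/ε₁+1/ε_s−1)+(1/ε_s+1/ε₂−1) = 2.680+2.751 = 5.430.
Heat-flux ratio q₀/q = 5.430/1.669.

factor ≈ 3.25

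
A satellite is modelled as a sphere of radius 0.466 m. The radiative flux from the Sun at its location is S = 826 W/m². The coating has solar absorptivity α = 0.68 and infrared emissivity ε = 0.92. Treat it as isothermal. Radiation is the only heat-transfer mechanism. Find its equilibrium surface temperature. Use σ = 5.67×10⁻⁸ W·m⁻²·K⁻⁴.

T ≈ 228 K

At equilibrium, absorbed power = emitted power.
Absorbing cross-section = πr² = 0.6822 m²; emitting surface = 4πr² = 2.729 m² (ratio 4).
αS·A_cross = εσ·A_surf·T⁴  ⇒  T⁴ = αS/(ε·4σ).
T⁴ = 0.680·826/(0.92·4·5.67×10⁻⁸) = 2.692×10⁹ K⁴.
T = (2.692×10⁹)^(1/4).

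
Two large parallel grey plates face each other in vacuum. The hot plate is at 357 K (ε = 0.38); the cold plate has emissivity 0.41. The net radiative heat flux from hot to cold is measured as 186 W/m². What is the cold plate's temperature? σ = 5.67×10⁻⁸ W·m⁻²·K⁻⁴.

q = σ(T₁⁴ − T₂⁴)/(1/ε₁ + 1/ε₂ − 1); denominator = 4.071.
T₂⁴ = T₁⁴ − q·(1/ε₁+1/ε₂−1)/σ = 1.624×10¹⁰ − 186·4.071/5.67×10⁻⁸
    = 2.890×10⁹ K⁴.

T₂ ≈ 232 K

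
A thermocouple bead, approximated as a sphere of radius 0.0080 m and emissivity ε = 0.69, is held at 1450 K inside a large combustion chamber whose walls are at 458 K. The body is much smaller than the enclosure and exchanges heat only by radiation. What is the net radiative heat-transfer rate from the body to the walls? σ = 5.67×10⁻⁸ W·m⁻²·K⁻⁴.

For a small grey body in a large enclosure: P_net = εσA(T_body⁴ − T_wall⁴).
A = 4πr² = 8.042×10⁻⁴ m²; T_body⁴ − T_wall⁴ = 4.421×10¹² − 4.400×10¹⁰ = 4.377×10¹² K⁴.
|P_net| = 0.69·5.67×10⁻⁸·8.042×10⁻⁴·4.377×10¹².

P_net ≈ 138 W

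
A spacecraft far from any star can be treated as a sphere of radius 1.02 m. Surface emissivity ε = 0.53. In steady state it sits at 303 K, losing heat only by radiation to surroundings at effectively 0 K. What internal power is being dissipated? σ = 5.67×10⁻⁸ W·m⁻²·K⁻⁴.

P ≈ 3310 W

Steady state: P = εσA T⁴.
A = 4πr² = 13.07 m²; T⁴ = (303)⁴ = 8.429×10⁹ K⁴.
P = 0.53 × 5.67×10⁻⁸ × 13.07 × 8.429×10⁹.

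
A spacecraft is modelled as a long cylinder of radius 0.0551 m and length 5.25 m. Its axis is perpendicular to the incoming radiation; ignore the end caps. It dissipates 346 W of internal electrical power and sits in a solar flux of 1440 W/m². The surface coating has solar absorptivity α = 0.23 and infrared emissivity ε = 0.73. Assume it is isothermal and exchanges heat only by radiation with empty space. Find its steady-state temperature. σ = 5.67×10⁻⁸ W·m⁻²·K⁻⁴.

T ≈ 291 K

At steady state, absorbed solar power + internal power = radiated power.
Absorbed: α·S·A_cross = 0.23·1440·0.5786 = 191.6 W (cross-section 2rL).
Total input = 191.6 + 346 = 537.6 W.
Radiated: εσ·A_surf·T⁴ with A_surf = 2πrL = 1.818 m².
T⁴ = 537.6/(0.73·5.67×10⁻⁸·1.818) = 7.146×10⁹ K⁴.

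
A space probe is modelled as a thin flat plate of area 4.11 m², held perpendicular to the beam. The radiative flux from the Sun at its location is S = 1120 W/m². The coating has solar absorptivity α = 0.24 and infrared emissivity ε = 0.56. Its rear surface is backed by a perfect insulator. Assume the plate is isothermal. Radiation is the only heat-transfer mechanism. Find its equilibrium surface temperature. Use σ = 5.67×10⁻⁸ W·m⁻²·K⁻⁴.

At equilibrium, absorbed power = emitted power.
Absorbing cross-section = A = 4.110 m²; emitting surface = A = 4.110 m² (ratio 1).
αS·A_cross = εσ·A_surf·T⁴  ⇒  T⁴ = αS/(ε·1σ).
T⁴ = 0.240·1120/(0.56·1·5.67×10⁻⁸) = 8.466×10⁹ K⁴.
T = (8.466×10⁹)^(1/4).

T ≈ 303 K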